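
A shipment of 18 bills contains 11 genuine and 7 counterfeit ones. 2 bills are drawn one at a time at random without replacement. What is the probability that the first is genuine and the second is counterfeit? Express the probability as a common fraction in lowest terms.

Multiply the conditional probabilities at each draw: 11/18 · 7/17 = 77/306.

77/306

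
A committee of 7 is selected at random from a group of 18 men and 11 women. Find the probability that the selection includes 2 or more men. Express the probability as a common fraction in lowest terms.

There are C(29,7) = 1560780 ways to choose the 7.
Favorable selections (2 or more men): C(18,2)·C(11,5) + C(18,3)·C(11,4) + C(18,4)·C(11,3) + C(18,5)·C(11,2) + C(18,6)·C(11,1) + C(18,7)·C(11,0) = 70686 + 269280 + 504900 + 471240 + 204204 + 31824 = 1552134.
Probability = 1552134/1560780 = 258689/260130.

258689/260130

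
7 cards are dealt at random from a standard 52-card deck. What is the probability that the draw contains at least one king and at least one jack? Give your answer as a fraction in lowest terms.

3105873/16723070

There are C(52,7) = 133784560 possible draws.
By inclusion-exclusion on the complements, draws missing all kings or all jacks: C(48,7) + C(48,7) − C(44,7) = 73629072 + 73629072 − 38320568 = 108937576.
So draws with at least one of each: 133784560 − 108937576 = 24846984, probability 24846984/133784560 = 3105873/16723070.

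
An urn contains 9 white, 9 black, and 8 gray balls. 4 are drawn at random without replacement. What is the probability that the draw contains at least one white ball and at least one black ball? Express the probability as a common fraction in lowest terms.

There are C(26,4) = 14950 possible draws.
By inclusion-exclusion on the complements, draws missing all white or all black: C(17,4) + C(17,4) − C(8,4) = 2380 + 2380 − 70 = 4690.
So draws with at least one of each: 14950 − 4690 = 10260, probability 10260/14950 = 1026/1495.

1026/1495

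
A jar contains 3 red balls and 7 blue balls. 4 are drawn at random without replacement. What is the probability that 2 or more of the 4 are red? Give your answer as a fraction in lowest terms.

Total selections: C(10,4) = 210.
Favorable selections (2 or more red): C(3,2)·C(7,2) + C(3,3)·C(7,1) = 63 + 7 = 70.
Probability = 70/210 = 1/3.

1/3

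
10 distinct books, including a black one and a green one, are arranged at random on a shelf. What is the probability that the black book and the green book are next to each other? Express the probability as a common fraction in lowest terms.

There are 10! = 3628800 arrangements.
Treat the black book and the green book as a block: 9! arrangements of the blocks × 2 orders within the block = 2·362880 = 725760.
Probability = 725760/3628800 = 1/5.

1/5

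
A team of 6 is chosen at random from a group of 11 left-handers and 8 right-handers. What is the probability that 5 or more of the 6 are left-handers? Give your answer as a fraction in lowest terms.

99/646

There are C(19,6) = 27132 ways to choose the 6.
Favorable selections (5 or more left-handers): C(11,5)·C(8,1) + C(11,6)·C(8,0) = 3696 + 462 = 4158.
Probability = 4158/27132 = 99/646.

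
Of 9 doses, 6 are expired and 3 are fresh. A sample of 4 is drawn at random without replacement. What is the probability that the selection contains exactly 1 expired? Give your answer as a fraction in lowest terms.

1/21

The sample space is all 4-subsets of the 9: C(9,4) = 126.
Selections with exactly 1 expired: choose 1 of the 6 expired and 3 of the 3 fresh, C(6,1)·C(3,3) = 6·1 = 6.
Probability = 6/126 = 1/21.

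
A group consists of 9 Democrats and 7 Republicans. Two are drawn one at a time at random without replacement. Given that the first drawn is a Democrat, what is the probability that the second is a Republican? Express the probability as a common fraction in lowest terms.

After removing one Democrat, 15 remain: 8 Democrats and 7 Republicans.
So the probability the next is a Republican is 7/15.

7/15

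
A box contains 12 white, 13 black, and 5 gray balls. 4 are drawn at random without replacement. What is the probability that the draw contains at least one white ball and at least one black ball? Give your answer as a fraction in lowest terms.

4394/5481

There are C(30,4) = 27405 possible draws.
By inclusion-exclusion on the complements, draws missing all white or all black: C(18,4) + C(17,4) − C(5,4) = 3060 + 2380 − 5 = 5435.
So draws with at least one of each: 27405 − 5435 = 21970, probability 21970/27405 = 4394/5481.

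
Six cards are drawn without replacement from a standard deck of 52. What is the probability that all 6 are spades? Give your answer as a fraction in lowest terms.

33/391510

There are C(52,6) = 20358520 possible 6-card hands.
Hands that are all spades: C(13,6) = 1716.
Probability = 1716/20358520 = 33/391510.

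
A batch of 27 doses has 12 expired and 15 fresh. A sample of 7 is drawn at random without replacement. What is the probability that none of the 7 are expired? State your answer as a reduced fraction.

1/138

There are C(27,7) = 888030 possible selections.
Selections with no expired (all fresh): C(15,7) = 6435.
Probability = 6435/888030 = 1/138.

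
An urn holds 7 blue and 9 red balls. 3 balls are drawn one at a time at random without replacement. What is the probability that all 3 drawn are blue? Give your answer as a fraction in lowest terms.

1/16

Multiply the conditional probabilities at each draw: 7/16 · 6/15 · 5/14 = 210/3360 = 1/16.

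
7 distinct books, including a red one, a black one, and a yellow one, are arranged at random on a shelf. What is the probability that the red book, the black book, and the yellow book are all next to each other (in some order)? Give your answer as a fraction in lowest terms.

There are 7! = 5040 arrangements.
Treat the three as one block: 5! placements × 3! orders within the block = 120·6 = 720.
Probability = 720/5040 = 1/7.

1/7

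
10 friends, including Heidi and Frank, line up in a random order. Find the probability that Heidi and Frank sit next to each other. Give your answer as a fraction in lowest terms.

There are 10! = 3628800 arrangements.
Treat Heidi and Frank as a block: 9! arrangements of the blocks × 2 orders within the block = 2·362880 = 725760.
Probability = 725760/3628800 = 1/5.

1/5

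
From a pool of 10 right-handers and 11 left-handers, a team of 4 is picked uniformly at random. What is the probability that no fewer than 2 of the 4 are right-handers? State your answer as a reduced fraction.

Total selections: C(21,4) = 5985.
Count the complement (fewer than 2 right-handers): C(10,0)·C(11,4) + C(10,1)·C(11,3) = 330 + 1650 = 1980.
Probability = 1 − 1980/5985 = 4005/5985 = 89/133.

89/133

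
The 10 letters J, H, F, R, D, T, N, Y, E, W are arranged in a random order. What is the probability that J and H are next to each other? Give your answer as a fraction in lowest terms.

1/5

There are 10! = 3628800 arrangements.
Treat J and H as a block: 9! arrangements of the blocks × 2 orders within the block = 2·362880 = 725760.
Probability = 725760/3628800 = 1/5.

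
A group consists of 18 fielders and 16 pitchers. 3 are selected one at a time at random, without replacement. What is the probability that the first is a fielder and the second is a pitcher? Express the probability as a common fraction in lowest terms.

48/187

Multiply the conditional probabilities at each draw: 18/34 · 16/33 = 288/1122 = 48/187.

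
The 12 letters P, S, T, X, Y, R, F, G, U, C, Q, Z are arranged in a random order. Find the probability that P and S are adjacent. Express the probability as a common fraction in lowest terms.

There are 12! = 479001600 arrangements.
Treat P and S as a block: 11! arrangements of the blocks × 2 orders within the block = 2·39916800 = 79833600.
Probability = 79833600/479001600 = 1/6.

1/6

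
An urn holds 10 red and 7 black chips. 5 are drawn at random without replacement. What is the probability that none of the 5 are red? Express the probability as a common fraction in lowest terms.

3/884

There are C(17,5) = 6188 possible selections.
Selections with no red (all black): C(7,5) = 21.
Probability = 21/6188 = 3/884.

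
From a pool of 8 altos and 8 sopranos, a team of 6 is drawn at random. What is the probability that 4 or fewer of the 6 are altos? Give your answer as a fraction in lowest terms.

269/286

Total selections: C(16,6) = 8008.
Favorable selections (4 or fewer altos): C(8,0)·C(8,6) + C(8,1)·C(8,5) + C(8,2)·C(8,4) + C(8,3)·C(8,3) + C(8,4)·C(8,2) = 28 + 448 + 1960 + 3136 + 1960 = 7532.
Probability = 7532/8008 = 269/286.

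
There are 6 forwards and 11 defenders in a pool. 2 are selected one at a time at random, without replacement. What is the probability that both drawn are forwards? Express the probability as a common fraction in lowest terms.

Multiply the conditional probabilities at each draw: 6/17 · 5/16 = 30/272 = 15/136.

15/136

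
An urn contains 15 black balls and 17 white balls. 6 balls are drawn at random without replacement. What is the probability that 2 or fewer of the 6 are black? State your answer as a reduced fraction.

Total selections: C(32,6) = 906192.
Favorable selections (2 or fewer black): C(15,0)·C(17,6) + C(15,1)·C(17,5) + C(15,2)·C(17,4) = 12376 + 92820 + 249900 = 355096.
Probability = 355096/906192 = 6341/16182.

6341/16182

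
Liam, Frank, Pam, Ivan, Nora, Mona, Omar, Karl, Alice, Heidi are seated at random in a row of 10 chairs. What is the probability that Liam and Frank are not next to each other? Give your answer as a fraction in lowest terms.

There are 10! = 3628800 arrangements.
Arrangements with Liam and Frank adjacent: 2·9! = 725760.
So not adjacent: 3628800 − 725760 = 2903040, probability 2903040/3628800 = 4/5.

4/5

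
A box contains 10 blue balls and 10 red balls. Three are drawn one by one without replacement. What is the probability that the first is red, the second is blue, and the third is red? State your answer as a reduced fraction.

Multiply the conditional probabilities at each draw: 10/20 · 10/19 · 9/18 = 900/6840 = 5/38.

5/38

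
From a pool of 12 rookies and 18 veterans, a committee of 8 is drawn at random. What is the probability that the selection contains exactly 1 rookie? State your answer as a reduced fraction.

1088/16675

Total number of selections: C(30,8) = 5852925.
Selections with exactly 1 rookie: choose 1 of the 12 rookies and 7 of the 18 veterans, C(12,1)·C(18,7) = 12·31824 = 381888.
Probability = 381888/5852925 = 1088/16675.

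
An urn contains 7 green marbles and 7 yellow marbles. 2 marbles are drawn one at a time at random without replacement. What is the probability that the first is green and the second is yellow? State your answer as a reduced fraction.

Multiply the conditional probabilities at each draw: 7/14 · 7/13 = 49/182 = 7/26.

7/26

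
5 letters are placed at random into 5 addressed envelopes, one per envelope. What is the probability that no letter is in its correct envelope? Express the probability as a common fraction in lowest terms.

There are 5! = 120 assignments.
By inclusion-exclusion, assignments with no fixed points: C(5,0)·5! − C(5,1)·4! + C(5,2)·3! − C(5,3)·2! + C(5,4)·1! − C(5,5)·0! = 44.
Probability = 44/120 = 11/30.

11/30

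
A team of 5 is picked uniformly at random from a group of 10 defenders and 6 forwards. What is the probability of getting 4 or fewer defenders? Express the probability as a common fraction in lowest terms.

There are C(16,5) = 4368 ways to choose the 5.
The complement is exactly 5 defenders: C(10,5)·C(6,0) = 252.
Probability = 1 − 252/4368 = 4116/4368 = 49/52.

49/52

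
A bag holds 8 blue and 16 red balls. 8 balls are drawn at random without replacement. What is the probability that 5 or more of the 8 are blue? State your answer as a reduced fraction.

Total selections: C(24,8) = 735471.
Favorable selections (5 or more blue): C(8,5)·C(16,3) + C(8,6)·C(16,2) + C(8,7)·C(16,1) + C(8,8)·C(16,0) = 31360 + 3360 + 128 + 1 = 34849.
Probability = 34849/735471.

34849/735471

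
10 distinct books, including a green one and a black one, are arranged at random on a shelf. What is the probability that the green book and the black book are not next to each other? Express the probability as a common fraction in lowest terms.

There are 10! = 3628800 arrangements.
Arrangements with the green book and the black book adjacent: 2·9! = 725760.
So not adjacent: 3628800 − 725760 = 2903040, probability 2903040/3628800 = 4/5.

4/5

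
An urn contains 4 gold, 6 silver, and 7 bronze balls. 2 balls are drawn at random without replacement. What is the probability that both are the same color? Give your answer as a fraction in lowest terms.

There are C(17,2) = 136 ways to draw 2 balls.
All same color: C(4,2) + C(6,2) + C(7,2) = 6 + 15 + 21 = 42.
Probability = 42/136 = 21/68.

21/68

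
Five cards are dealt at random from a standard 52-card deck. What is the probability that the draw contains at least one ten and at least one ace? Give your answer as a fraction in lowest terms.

6509/64974

There are C(52,5) = 2598960 possible draws.
By inclusion-exclusion on the complements, draws missing all tens or all aces: C(48,5) + C(48,5) − C(44,5) = 1712304 + 1712304 − 1086008 = 2338600.
So draws with at least one of each: 2598960 − 2338600 = 260360, probability 260360/2598960 = 6509/64974.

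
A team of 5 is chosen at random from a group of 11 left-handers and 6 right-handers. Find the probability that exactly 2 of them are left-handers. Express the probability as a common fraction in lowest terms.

275/1547

There are C(17,5) = 6188 ways to choose 5 from 17.
Selections with exactly 2 left-handers: choose 2 of the 11 left-handers and 3 of the 6 right-handers, C(11,2)·C(6,3) = 55·20 = 1100.
Probability = 1100/6188 = 275/1547.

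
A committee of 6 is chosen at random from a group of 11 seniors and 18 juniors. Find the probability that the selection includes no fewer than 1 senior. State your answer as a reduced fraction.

418/435

Total selections: C(29,6) = 475020.
The complement is all 6 are juniors: C(18,6) = 18564.
Probability = 1 − 18564/475020 = 456456/475020 = 418/435.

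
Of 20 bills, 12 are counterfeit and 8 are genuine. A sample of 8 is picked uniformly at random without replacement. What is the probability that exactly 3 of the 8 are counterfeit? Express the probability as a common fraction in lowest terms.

Total number of selections: C(20,8) = 125970.
Selections with exactly 3 counterfeit: choose 3 of the 12 counterfeit and 5 of the 8 genuine, C(12,3)·C(8,5) = 220·56 = 12320.
Probability = 12320/125970 = 1232/12597.

1232/12597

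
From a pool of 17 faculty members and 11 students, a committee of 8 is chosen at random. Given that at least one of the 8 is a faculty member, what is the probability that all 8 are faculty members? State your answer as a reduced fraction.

Work in counts. Selections with at least one faculty member: C(28,8) − C(11,8) = 3108105 − 165 = 3107940.
Of those, selections where all 8 are faculty members: C(17,8) = 24310.
Conditional probability = 24310/3107940 = 13/1662.

13/1662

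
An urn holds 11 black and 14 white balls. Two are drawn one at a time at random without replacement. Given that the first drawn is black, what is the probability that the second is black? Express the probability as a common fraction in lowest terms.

5/12

After removing one black, 24 remain: 10 black and 14 white.
So the probability the next is black is 10/24 = 5/12.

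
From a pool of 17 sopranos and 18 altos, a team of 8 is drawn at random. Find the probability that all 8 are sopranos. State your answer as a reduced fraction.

There are C(35,8) = 23535820 possible selections.
Selections with all sopranos: C(17,8) = 24310.
Probability = 24310/23535820 = 13/12586.

13/12586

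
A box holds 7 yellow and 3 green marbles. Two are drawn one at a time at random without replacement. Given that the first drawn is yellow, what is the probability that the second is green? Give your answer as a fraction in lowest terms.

1/3

After removing one yellow, 9 remain: 6 yellow and 3 green.
So the probability the next is green is 3/9 = 1/3.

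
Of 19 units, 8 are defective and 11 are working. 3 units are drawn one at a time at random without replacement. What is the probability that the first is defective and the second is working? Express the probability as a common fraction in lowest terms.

Multiply the conditional probabilities at each draw: 8/19 · 11/18 = 88/342 = 44/171.

44/171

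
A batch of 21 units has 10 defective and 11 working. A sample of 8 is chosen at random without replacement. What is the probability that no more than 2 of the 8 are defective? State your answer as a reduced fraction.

77/646

Total selections: C(21,8) = 203490.
Favorable selections (no more than 2 defective): C(10,0)·C(11,8) + C(10,1)·C(11,7) + C(10,2)·C(11,6) = 165 + 3300 + 20790 = 24255.
Probability = 24255/203490 = 77/646.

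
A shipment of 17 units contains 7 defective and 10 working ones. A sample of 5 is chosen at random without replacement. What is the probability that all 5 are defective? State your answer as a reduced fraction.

There are C(17,5) = 6188 possible selections.
Selections with all defective: C(7,5) = 21.
Probability = 21/6188 = 3/884.

3/884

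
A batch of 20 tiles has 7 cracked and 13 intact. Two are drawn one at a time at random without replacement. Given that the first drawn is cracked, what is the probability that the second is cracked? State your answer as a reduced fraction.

After removing one cracked, 19 remain: 6 cracked and 13 intact.
So the probability the next is cracked is 6/19.

6/19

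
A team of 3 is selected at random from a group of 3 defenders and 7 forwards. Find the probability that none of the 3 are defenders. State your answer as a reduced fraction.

There are C(10,3) = 120 possible selections.
Selections with no defenders (all forwards): C(7,3) = 35.
Probability = 35/120 = 7/24.

7/24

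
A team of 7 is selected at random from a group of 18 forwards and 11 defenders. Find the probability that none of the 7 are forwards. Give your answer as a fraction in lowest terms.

There are C(29,7) = 1560780 possible selections.
Selections with no forwards (all defenders): C(11,7) = 330.
Probability = 330/1560780 = 11/52026.

11/52026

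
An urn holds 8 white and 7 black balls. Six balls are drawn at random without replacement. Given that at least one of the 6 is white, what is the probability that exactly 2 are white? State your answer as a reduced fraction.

Work in counts. Selections with at least one white: C(15,6) − C(7,6) = 5005 − 7 = 4998.
Of those, selections where exactly 2 are white: C(8,2)·C(7,4) = 28·35 = 980.
Conditional probability = 980/4998 = 10/51.

10/51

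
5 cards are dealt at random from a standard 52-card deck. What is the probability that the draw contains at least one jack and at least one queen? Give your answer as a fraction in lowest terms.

There are C(52,5) = 2598960 possible draws.
By inclusion-exclusion on the complements, draws missing all jacks or all queens: C(48,5) + C(48,5) − C(44,5) = 1712304 + 1712304 − 1086008 = 2338600.
So draws with at least one of each: 2598960 − 2338600 = 260360, probability 260360/2598960 = 6509/64974.

6509/64974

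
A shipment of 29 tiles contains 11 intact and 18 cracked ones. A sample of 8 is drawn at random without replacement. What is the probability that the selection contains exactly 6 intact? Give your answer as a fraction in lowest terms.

The sample space is all 8-subsets of the 29: C(29,8) = 4292145.
Selections with exactly 6 intact: choose 6 of the 11 intact and 2 of the 18 cracked, C(11,6)·C(18,2) = 462·153 = 70686.
Probability = 70686/4292145 = 714/43355.

714/43355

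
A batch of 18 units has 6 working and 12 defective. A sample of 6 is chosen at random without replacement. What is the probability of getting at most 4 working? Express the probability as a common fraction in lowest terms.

18491/18564

Total selections: C(18,6) = 18564.
Favorable selections (at most 4 working): C(6,0)·C(12,6) + C(6,1)·C(12,5) + C(6,2)·C(12,4) + C(6,3)·C(12,3) + C(6,4)·C(12,2) = 924 + 4752 + 7425 + 4400 + 990 = 18491.
Probability = 18491/18564.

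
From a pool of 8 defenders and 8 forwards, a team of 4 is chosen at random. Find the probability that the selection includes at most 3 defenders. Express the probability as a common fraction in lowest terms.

Total selections: C(16,4) = 1820.
The complement is exactly 4 defenders: C(8,4)·C(8,0) = 70.
Probability = 1 − 70/1820 = 1750/1820 = 25/26.

25/26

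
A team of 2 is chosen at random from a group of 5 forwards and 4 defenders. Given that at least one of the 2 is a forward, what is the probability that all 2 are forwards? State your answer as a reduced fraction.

Work in counts. Selections with at least one forward: C(9,2) − C(4,2) = 36 − 6 = 30.
Of those, selections where all 2 are forwards: C(5,2) = 10.
Conditional probability = 10/30 = 1/3.

1/3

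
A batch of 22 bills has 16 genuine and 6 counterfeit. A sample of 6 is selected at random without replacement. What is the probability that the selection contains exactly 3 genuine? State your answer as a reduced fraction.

1600/10659

There are C(22,6) = 74613 ways to choose 6 from 22.
Selections with exactly 3 genuine: choose 3 of the 16 genuine and 3 of the 6 counterfeit, C(16,3)·C(6,3) = 560·20 = 11200.
Probability = 11200/74613 = 1600/10659.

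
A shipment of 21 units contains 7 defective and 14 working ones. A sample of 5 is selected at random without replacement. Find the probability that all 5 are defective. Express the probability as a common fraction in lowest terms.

1/969

There are C(21,5) = 20349 possible selections.
Selections with all defective: C(7,5) = 21.
Probability = 21/20349 = 1/969.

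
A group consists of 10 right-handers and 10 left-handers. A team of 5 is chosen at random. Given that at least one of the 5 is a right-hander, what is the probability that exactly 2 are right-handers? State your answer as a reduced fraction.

450/1271

Work in counts. Selections with at least one right-hander: C(20,5) − C(10,5) = 15504 − 252 = 15252.
Of those, selections where exactly 2 are right-handers: C(10,2)·C(10,3) = 45·120 = 5400.
Conditional probability = 5400/15252 = 450/1271.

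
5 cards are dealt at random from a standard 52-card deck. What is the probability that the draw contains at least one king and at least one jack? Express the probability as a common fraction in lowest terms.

6509/64974

There are C(52,5) = 2598960 possible draws.
By inclusion-exclusion on the complements, draws missing all kings or all jacks: C(48,5) + C(48,5) − C(44,5) = 1712304 + 1712304 − 1086008 = 2338600.
So draws with at least one of each: 2598960 − 2338600 = 260360, probability 260360/2598960 = 6509/64974.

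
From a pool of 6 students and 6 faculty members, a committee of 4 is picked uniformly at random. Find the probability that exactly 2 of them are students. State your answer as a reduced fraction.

5/11

The sample space is all 4-subsets of the 12: C(12,4) = 495.
Selections with exactly 2 students: choose 2 of the 6 students and 2 of the 6 faculty members, C(6,2)·C(6,2) = 15·15 = 225.
Probability = 225/495 = 5/11.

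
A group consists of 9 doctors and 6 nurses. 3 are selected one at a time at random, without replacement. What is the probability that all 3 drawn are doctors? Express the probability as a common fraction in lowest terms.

12/65

Multiply the conditional probabilities at each draw: 9/15 · 8/14 · 7/13 = 504/2730 = 12/65.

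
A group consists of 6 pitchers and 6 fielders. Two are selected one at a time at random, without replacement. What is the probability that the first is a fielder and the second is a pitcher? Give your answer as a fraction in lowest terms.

3/11

Multiply the conditional probabilities at each draw: 6/12 · 6/11 = 36/132 = 3/11.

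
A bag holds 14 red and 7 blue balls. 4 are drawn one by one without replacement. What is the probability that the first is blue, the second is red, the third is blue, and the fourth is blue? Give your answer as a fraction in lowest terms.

7/342

Multiply the conditional probabilities at each draw: 7/21 · 14/20 · 6/19 · 5/18 = 2940/143640 = 7/342.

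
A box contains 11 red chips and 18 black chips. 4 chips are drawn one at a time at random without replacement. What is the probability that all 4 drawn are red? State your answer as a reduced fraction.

Multiply the conditional probabilities at each draw: 11/29 · 10/28 · 9/27 · 8/26 = 7920/570024 = 110/7917.

110/7917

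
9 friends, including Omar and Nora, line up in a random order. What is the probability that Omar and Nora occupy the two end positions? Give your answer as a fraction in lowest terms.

1/36

There are 9! = 362880 arrangements.
Place Omar and Nora at the ends in 2 ways, arrange the remaining 7 in 7! = 5040 ways: 2·5040 = 10080.
Probability = 10080/362880 = 1/36.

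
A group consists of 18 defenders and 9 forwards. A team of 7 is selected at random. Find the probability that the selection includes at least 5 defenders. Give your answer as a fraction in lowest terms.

28186/49335

Total selections: C(27,7) = 888030.
Favorable selections (at least 5 defenders): C(18,5)·C(9,2) + C(18,6)·C(9,1) + C(18,7)·C(9,0) = 308448 + 167076 + 31824 = 507348.
Probability = 507348/888030 = 28186/49335.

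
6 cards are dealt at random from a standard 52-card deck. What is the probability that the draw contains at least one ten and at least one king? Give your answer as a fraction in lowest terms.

718637/5089630

There are C(52,6) = 20358520 possible draws.
By inclusion-exclusion on the complements, draws missing all tens or all kings: C(48,6) + C(48,6) − C(44,6) = 12271512 + 12271512 − 7059052 = 17483972.
So draws with at least one of each: 20358520 − 17483972 = 2874548, probability 2874548/20358520 = 718637/5089630.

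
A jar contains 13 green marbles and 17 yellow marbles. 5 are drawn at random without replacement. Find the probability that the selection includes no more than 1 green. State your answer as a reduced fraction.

68/261

Total selections: C(30,5) = 142506.
Favorable selections (no more than 1 green): C(13,0)·C(17,5) + C(13,1)·C(17,4) = 6188 + 30940 = 37128.
Probability = 37128/142506 = 68/261.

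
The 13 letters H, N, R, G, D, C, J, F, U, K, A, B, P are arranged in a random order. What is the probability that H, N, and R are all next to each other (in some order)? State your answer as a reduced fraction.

1/26

There are 13! = 6227020800 arrangements.
Treat the three as one block: 11! placements × 3! orders within the block = 39916800·6 = 239500800.
Probability = 239500800/6227020800 = 1/26.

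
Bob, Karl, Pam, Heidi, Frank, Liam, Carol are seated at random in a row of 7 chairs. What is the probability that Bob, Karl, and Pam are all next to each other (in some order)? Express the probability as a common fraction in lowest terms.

There are 7! = 5040 arrangements.
Treat the three as one block: 5! placements × 3! orders within the block = 120·6 = 720.
Probability = 720/5040 = 1/7.

1/7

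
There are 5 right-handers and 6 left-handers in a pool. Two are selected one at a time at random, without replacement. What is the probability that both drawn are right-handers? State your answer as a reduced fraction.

2/11

Multiply the conditional probabilities at each draw: 5/11 · 4/10 = 20/110 = 2/11.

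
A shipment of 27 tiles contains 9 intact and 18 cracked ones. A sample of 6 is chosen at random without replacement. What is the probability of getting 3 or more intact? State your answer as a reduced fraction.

There are C(27,6) = 296010 ways to choose the 6.
Count the complement (fewer than 3 intact): C(9,0)·C(18,6) + C(9,1)·C(18,5) + C(9,2)·C(18,4) = 18564 + 77112 + 110160 = 205836.
Probability = 1 − 205836/296010 = 90174/296010 = 15029/49335.

15029/49335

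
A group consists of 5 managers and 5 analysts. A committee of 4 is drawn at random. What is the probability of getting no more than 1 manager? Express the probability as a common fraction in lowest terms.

11/42

Total selections: C(10,4) = 210.
Favorable selections (no more than 1 manager): C(5,0)·C(5,4) + C(5,1)·C(5,3) = 5 + 50 = 55.
Probability = 55/210 = 11/42.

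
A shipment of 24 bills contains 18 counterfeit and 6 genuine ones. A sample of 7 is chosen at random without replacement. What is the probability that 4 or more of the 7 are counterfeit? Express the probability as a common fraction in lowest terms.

4624/4807

There are C(24,7) = 346104 ways to choose the 7.
Count the complement (fewer than 4 counterfeit): C(18,1)·C(6,6) + C(18,2)·C(6,5) + C(18,3)·C(6,4) = 18 + 918 + 12240 = 13176.
Probability = 1 − 13176/346104 = 332928/346104 = 4624/4807.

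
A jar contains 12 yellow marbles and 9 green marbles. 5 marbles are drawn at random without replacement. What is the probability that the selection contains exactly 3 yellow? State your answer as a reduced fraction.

There are C(21,5) = 20349 ways to choose 5 from 21.
Selections with exactly 3 yellow: choose 3 of the 12 yellow and 2 of the 9 green, C(12,3)·C(9,2) = 220·36 = 7920.
Probability = 7920/20349 = 880/2261.

880/2261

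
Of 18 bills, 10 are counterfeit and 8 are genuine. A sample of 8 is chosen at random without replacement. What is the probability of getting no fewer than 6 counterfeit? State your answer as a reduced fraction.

45/286

Total selections: C(18,8) = 43758.
Favorable selections (no fewer than 6 counterfeit): C(10,6)·C(8,2) + C(10,7)·C(8,1) + C(10,8)·C(8,0) = 5880 + 960 + 45 = 6885.
Probability = 6885/43758 = 45/286.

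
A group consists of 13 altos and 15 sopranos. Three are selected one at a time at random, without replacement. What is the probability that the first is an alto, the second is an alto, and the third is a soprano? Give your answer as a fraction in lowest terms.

Multiply the conditional probabilities at each draw: 13/28 · 12/27 · 15/26 = 2340/19656 = 5/42.

5/42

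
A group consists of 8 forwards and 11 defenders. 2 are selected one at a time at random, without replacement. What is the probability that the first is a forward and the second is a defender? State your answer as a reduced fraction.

44/171

Multiply the conditional probabilities at each draw: 8/19 · 11/18 = 88/342 = 44/171.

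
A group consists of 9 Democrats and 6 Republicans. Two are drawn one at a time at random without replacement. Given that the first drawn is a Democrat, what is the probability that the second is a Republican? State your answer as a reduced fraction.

After removing one Democrat, 14 remain: 8 Democrats and 6 Republicans.
So the probability the next is a Republican is 6/14 = 3/7.

3/7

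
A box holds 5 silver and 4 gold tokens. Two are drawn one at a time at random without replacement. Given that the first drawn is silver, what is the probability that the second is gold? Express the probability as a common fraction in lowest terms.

After removing one silver, 8 remain: 4 silver and 4 gold.
So the probability the next is gold is 4/8 = 1/2.

1/2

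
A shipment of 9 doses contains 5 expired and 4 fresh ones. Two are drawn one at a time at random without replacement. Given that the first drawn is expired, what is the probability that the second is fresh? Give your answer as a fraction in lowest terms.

1/2

After removing one expired, 8 remain: 4 expired and 4 fresh.
So the probability the next is fresh is 4/8 = 1/2.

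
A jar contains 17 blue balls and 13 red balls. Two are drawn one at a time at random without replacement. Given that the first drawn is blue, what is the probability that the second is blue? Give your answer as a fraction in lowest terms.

16/29

After removing one blue, 29 remain: 16 blue and 13 red.
So the probability the next is blue is 16/29.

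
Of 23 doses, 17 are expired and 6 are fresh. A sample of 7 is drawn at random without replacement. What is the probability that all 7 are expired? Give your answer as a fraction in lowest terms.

104/1311

There are C(23,7) = 245157 possible selections.
Selections with all expired: C(17,7) = 19448.
Probability = 19448/245157 = 104/1311.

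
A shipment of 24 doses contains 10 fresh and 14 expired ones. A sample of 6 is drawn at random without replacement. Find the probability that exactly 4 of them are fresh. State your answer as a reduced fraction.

1365/9614

There are C(24,6) = 134596 ways to choose 6 from 24.
Selections with exactly 4 fresh: choose 4 of the 10 fresh and 2 of the 14 expired, C(10,4)·C(14,2) = 210·91 = 19110.
Probability = 19110/134596 = 1365/9614.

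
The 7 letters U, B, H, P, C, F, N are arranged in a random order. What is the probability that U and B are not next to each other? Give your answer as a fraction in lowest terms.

5/7

There are 7! = 5040 arrangements.
Arrangements with U and B adjacent: 2·6! = 1440.
So not adjacent: 5040 − 1440 = 3600, probability 3600/5040 = 5/7.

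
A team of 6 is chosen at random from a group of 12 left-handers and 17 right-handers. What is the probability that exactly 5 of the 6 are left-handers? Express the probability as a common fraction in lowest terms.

There are C(29,6) = 475020 ways to choose 6 from 29.
Selections with exactly 5 left-handers: choose 5 of the 12 left-handers and 1 of the 17 right-handers, C(12,5)·C(17,1) = 792·17 = 13464.
Probability = 13464/475020 = 374/13195.

374/13195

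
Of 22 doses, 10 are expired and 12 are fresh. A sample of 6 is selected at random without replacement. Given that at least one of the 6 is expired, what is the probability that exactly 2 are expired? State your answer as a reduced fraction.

Work in counts. Selections with at least one expired: C(22,6) − C(12,6) = 74613 − 924 = 73689.
Of those, selections where exactly 2 are expired: C(10,2)·C(12,4) = 45·495 = 22275.
Conditional probability = 22275/73689 = 675/2233.

675/2233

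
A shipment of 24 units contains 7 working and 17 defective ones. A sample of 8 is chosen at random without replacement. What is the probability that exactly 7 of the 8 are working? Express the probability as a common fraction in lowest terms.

The sample space is all 8-subsets of the 24: C(24,8) = 735471.
Selections with exactly 7 working: choose 7 of the 7 working and 1 of the 17 defective, C(7,7)·C(17,1) = 1·17 = 17.
Probability = 17/735471 = 1/43263.

1/43263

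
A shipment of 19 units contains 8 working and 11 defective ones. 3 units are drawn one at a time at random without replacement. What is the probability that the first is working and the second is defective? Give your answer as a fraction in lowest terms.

Multiply the conditional probabilities at each draw: 8/19 · 11/18 = 88/342 = 44/171.

44/171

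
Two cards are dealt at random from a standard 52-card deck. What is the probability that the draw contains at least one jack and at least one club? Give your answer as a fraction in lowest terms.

29/442

There are C(52,2) = 1326 possible draws.
By inclusion-exclusion on the complements, draws missing all jacks or all clubs: C(48,2) + C(39,2) − C(36,2) = 1128 + 741 − 630 = 1239.
So draws with at least one of each: 1326 − 1239 = 87, probability 87/1326 = 29/442.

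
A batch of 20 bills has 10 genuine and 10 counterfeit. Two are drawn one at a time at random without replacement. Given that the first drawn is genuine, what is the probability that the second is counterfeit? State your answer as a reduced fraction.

10/19

After removing one genuine, 19 remain: 9 genuine and 10 counterfeit.
So the probability the next is counterfeit is 10/19.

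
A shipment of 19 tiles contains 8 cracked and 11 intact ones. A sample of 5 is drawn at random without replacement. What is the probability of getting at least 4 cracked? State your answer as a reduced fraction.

Total selections: C(19,5) = 11628.
Favorable selections (at least 4 cracked): C(8,4)·C(11,1) + C(8,5)·C(11,0) = 770 + 56 = 826.
Probability = 826/11628 = 413/5814.

413/5814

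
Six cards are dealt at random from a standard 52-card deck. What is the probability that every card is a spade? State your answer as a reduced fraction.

33/391510

There are C(52,6) = 20358520 possible 6-card hands.
Hands that are all spades: C(13,6) = 1716.
Probability = 1716/20358520 = 33/391510.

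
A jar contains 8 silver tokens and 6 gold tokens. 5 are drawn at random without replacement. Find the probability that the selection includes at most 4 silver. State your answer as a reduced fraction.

139/143

There are C(14,5) = 2002 ways to choose the 5.
The complement is exactly 5 silver: C(8,5)·C(6,0) = 56.
Probability = 1 − 56/2002 = 1946/2002 = 139/143.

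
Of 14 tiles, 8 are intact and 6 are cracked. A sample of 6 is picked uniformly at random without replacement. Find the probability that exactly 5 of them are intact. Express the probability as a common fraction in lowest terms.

The sample space is all 6-subsets of the 14: C(14,6) = 3003.
Selections with exactly 5 intact: choose 5 of the 8 intact and 1 of the 6 cracked, C(8,5)·C(6,1) = 56·6 = 336.
Probability = 336/3003 = 16/143.

16/143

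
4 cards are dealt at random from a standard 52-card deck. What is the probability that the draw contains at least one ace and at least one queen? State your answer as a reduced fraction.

1332/20825

There are C(52,4) = 270725 possible draws.
By inclusion-exclusion on the complements, draws missing all aces or all queens: C(48,4) + C(48,4) − C(44,4) = 194580 + 194580 − 135751 = 253409.
So draws with at least one of each: 270725 − 253409 = 17316, probability 17316/270725 = 1332/20825.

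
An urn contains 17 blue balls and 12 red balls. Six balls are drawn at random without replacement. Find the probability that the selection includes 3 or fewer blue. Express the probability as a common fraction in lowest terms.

8261/16965

There are C(29,6) = 475020 ways to choose the 6.
Count the complement (more than 3 blue): C(17,4)·C(12,2) + C(17,5)·C(12,1) + C(17,6)·C(12,0) = 157080 + 74256 + 12376 = 243712.
Probability = 1 − 243712/475020 = 231308/475020 = 8261/16965.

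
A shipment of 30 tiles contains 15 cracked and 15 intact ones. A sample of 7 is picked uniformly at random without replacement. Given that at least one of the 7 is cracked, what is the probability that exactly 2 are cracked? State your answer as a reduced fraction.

539/3469

Work in counts. Selections with at least one cracked: C(30,7) − C(15,7) = 2035800 − 6435 = 2029365.
Of those, selections where exactly 2 are cracked: C(15,2)·C(15,5) = 105·3003 = 315315.
Conditional probability = 315315/2029365 = 539/3469.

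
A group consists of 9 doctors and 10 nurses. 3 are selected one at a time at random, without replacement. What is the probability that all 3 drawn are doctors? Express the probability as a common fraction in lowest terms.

Multiply the conditional probabilities at each draw: 9/19 · 8/18 · 7/17 = 504/5814 = 28/323.

28/323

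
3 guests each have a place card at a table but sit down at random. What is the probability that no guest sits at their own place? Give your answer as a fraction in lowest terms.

There are 3! = 6 seatings.
By inclusion-exclusion, seatings with no fixed points: C(3,0)·3! − C(3,1)·2! + C(3,2)·1! − C(3,3)·0! = 2.
Probability = 2/6 = 1/3.

1/3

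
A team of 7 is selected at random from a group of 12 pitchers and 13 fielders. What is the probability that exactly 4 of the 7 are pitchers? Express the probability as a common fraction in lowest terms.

Total number of selections: C(25,7) = 480700.
Selections with exactly 4 pitchers: choose 4 of the 12 pitchers and 3 of the 13 fielders, C(12,4)·C(13,3) = 495·286 = 141570.
Probability = 141570/480700 = 1287/4370.

1287/4370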